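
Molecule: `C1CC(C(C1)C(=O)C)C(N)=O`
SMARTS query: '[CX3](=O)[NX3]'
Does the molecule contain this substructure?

The pattern [CX3](=O)[NX3] describes a carbonyl carbon bonded to a trivalent nitrogen — an amide.
The molecule carries a primary amide (-C(=O)NH2), whose atoms satisfy every constraint of the query, so the pattern matches.

Yes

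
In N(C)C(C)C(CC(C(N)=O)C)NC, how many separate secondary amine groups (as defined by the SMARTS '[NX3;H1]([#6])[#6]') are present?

2

[NX3;H1]([#6])[#6] is the SMARTS for a secondary amine: a trivalent nitrogen with one H, bonded to two carbons.
The molecule carries 2 separate instances of an N-methylamino group (-NHCH3) meeting every constraint; each maps to a distinct set of atoms, giving 2 matches.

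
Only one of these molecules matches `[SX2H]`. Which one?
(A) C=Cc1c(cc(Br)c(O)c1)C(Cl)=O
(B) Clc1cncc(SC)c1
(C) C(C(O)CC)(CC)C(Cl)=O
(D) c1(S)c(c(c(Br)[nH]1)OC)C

D

[SX2H] describes an aliphatic sulfur with two connections, one being H (a thiol).
(A) has a hydroxyl group (-OH) but it is an -OH, not an -SH.
(B) has a methylthio ether (-SCH3) but the sulfur has H0 (bonded to two carbons), not H1.
(C) has a hydroxyl group (-OH) but it is an -OH, not an -SH.
(D) contains a thiol (-SH), which satisfies every atom and bond constraint.
So the answer is (D).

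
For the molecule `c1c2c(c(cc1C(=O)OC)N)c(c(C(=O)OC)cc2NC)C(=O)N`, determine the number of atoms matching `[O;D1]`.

Check the 24 heavy atoms by environment: 7× c (aromatic, D3) → no; 3× c (aromatic, D2) → no; 2× N (D1) → no; 3× C (D3) → no; 3× O (D1) → match; 2× O (D2) → no; 3× C (D1) → no; 1× N (D2) → no.
That gives 3 matching atoms.

3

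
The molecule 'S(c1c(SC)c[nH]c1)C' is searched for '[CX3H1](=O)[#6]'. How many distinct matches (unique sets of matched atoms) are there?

0

[CX3H1](=O)[#6] is the SMARTS for an aldehyde: an sp2 carbon with one H, double-bonded to O and single-bonded to carbon.
No fragment in the molecule satisfies every constraint, giving 0 matches.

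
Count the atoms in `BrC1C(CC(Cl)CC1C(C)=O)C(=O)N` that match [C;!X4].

2

The query [C;!X4] means: aliphatic carbon that does not have four total connections.
Check the 14 heavy atoms by environment: 7× C (X4) → no; 1× Br (X1) → no; 2× C (X3) → match; 2× O (X1) → no; 1× N (X3) → no; 1× Cl (X1) → no.
That gives 2 matching atoms.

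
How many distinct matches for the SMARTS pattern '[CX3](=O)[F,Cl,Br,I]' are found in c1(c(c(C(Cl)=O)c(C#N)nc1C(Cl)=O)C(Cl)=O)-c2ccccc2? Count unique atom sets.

[CX3](=O)[F,Cl,Br,I] is the SMARTS for an acyl halide: a carbonyl carbon bonded to a halogen.
The molecule carries 3 separate instances of an acyl chloride (-C(=O)Cl) meeting every constraint; each maps to a distinct set of atoms, giving 3 matches.

3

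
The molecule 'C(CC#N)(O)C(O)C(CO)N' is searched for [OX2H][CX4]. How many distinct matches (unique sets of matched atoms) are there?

3

[OX2H][CX4] is the SMARTS for an aliphatic alcohol: a hydroxyl oxygen bound to an sp3 (X4) carbon.
The molecule carries 3 separate instances of a hydroxyl group (-OH) meeting every constraint; each maps to a distinct set of atoms, giving 3 matches.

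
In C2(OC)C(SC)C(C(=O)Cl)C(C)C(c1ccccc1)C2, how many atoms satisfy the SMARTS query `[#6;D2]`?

The query [#6;D2] means: any carbon bonded to exactly two heavy atoms.
Check the 20 heavy atoms by environment: 6× C (D3) → no; 1× C (D2) → match; 1× O (D1) → no; 1× Cl (D1) → no; 1× c (aromatic, D3) → no; 5× c (aromatic, D2) → match; 3× C (D1) → no; 1× O (D2) → no; 1× S (D2) → no.
Summing the matching environments: 1 + 5 = 6 matching atoms.

6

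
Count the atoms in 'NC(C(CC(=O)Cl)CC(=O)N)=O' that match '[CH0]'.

Check the 12 heavy atoms by environment: 2× C (H2) → no; 1× C (H1) → no; 3× C (H0) → match; 3× O (H0) → no; 2× N (H2) → no; 1× Cl (H0) → no.
That gives 3 matching atoms.

3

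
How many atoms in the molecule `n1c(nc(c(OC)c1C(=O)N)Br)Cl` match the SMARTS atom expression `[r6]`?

6

The query [r6] means: r6 matches atoms in a six-membered ring.
Check the 13 heavy atoms by environment: 2× n (aromatic, in 6-ring) → match; 4× c (aromatic, in 6-ring) → match; 1× Br (acyclic) → no; 2× O (acyclic) → no; 2× C (acyclic) → no; 1× Cl (acyclic) → no; 1× N (acyclic) → no.
Summing the matching environments: 2 + 4 = 6 matching atoms.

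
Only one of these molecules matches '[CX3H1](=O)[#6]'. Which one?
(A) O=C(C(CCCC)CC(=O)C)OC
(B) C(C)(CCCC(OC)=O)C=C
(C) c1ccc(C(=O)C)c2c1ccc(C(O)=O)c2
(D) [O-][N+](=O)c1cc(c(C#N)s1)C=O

D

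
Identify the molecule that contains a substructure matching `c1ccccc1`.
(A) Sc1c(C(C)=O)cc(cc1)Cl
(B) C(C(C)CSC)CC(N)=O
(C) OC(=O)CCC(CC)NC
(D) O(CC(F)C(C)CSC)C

A

c1ccccc1 describes six aromatic carbons in a ring (a benzene ring).
(A) contains the required atom environment, so the pattern matches.
(B) has a methyl group (-CH3) but no six-membered all-carbon aromatic ring is present.
(C) has a methyl group (-CH3) but no six-membered all-carbon aromatic ring is present.
(D) has a methyl group (-CH3) but no six-membered all-carbon aromatic ring is present.
So the answer is (A).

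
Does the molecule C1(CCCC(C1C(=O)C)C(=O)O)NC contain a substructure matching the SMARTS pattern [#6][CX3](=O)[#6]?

Yes

The pattern [#6][CX3](=O)[#6] describes a carbonyl carbon (no H) flanked by two carbons — a ketone.
The molecule carries an acetyl/ketone group (-C(=O)CH3), whose atoms satisfy every constraint of the query, so the pattern matches.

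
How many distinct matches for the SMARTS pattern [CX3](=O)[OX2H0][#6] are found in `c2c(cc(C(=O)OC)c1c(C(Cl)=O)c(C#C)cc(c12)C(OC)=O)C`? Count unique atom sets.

[CX3](=O)[OX2H0][#6] is the SMARTS for an ester: a carbonyl carbon bonded to an oxygen that is itself bonded to carbon (no H on that O).
The molecule carries 2 separate instances of a methyl-ester group (-C(=O)OCH3) meeting every constraint; each maps to a distinct set of atoms, giving 2 matches.

2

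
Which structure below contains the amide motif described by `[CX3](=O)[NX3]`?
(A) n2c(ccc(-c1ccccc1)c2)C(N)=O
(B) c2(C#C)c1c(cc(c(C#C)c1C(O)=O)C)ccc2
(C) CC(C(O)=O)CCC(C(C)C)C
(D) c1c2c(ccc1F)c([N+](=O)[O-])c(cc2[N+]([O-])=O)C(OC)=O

A

[CX3](=O)[NX3] describes a carbonyl carbon bonded to a trivalent nitrogen (an amide).
(A) contains a primary amide (-C(=O)NH2), which satisfies every atom and bond constraint.
(B) has a carboxylic acid group (-C(=O)OH) but the carbonyl is bonded to O, not to an NX3 nitrogen.
(C) has a carboxylic acid group (-C(=O)OH) but the carbonyl is bonded to O, not to an NX3 nitrogen.
(D) has a methyl-ester group (-C(=O)OCH3) but the carbonyl is bonded to O, not to an NX3 nitrogen.
So the answer is (A).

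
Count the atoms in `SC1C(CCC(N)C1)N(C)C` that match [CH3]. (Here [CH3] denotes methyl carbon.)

The query [CH3] means: aliphatic carbon with exactly three hydrogens.
Check the 11 heavy atoms by environment: 3× C (H2) → no; 3× C (H1) → no; 1× N (H2) → no; 1× N (H0) → no; 2× C (H3) → match; 1× S (H1) → no.
That gives 2 matching atoms.

2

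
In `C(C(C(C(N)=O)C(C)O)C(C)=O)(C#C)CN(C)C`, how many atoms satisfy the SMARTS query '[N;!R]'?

2

The query [N;!R] means: aliphatic nitrogen not in a ring.
Check the 18 heavy atoms by environment: 13× C (acyclic) → no; 3× O (acyclic) → no; 2× N (acyclic) → match.
That gives 2 matching atoms.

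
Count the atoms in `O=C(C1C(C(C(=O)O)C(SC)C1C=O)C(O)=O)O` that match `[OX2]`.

3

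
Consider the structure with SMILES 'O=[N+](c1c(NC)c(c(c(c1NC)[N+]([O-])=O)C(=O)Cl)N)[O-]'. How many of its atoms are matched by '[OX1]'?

5

The query [OX1] means: aliphatic oxygen with one total connection — typically a carbonyl =O or an oxide.
Check the 20 heavy atoms by environment: 6× c (aromatic, X3) → no; 3× N (X3) → no; 2× C (X4) → no; 2× N (charge +1, X3) → no; 2× O (charge -1, X1) → match; 3× O (X1) → match; 1× C (X3) → no; 1× Cl (X1) → no.
Summing the matching environments: 2 + 3 = 5 matching atoms.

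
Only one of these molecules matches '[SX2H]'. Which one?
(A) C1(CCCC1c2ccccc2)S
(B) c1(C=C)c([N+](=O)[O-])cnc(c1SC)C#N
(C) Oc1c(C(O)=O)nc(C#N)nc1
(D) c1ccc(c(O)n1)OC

A

[SX2H] describes an aliphatic sulfur with two connections, one being H (a thiol).
(A) contains a thiol (-SH), which satisfies every atom and bond constraint.
(B) has a methylthio ether (-SCH3) but the sulfur has H0 (bonded to two carbons), not H1.
(C) has a hydroxyl group (-OH) but it is an -OH, not an -SH.
(D) has a hydroxyl group (-OH) but it is an -OH, not an -SH.
So the answer is (A).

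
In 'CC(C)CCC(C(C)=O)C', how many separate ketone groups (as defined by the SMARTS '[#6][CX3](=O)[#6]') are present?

1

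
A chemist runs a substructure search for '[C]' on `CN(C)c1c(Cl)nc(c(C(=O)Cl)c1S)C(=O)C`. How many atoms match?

Check the 17 heavy atoms by environment: 1× n (aromatic) → no; 5× c (aromatic) → no; 1× N → no; 5× C → match; 2× O → no; 2× Cl → no; 1× S → no.
That gives 5 matching atoms.

5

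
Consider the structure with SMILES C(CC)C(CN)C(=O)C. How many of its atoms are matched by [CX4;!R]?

Check the 9 heavy atoms by environment: 6× C (X4, acyclic) → match; 1× C (X3, acyclic) → no; 1× O (X1, acyclic) → no; 1× N (X3, acyclic) → no.
That gives 6 matching atoms.

6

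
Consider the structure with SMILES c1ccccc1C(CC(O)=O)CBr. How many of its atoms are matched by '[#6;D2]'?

7

The query [#6;D2] means: any carbon bonded to exactly two heavy atoms.
Check the 13 heavy atoms by environment: 2× C (D2) → match; 2× C (D3) → no; 2× O (D1) → no; 1× Br (D1) → no; 1× c (aromatic, D3) → no; 5× c (aromatic, D2) → match.
Summing the matching environments: 2 + 5 = 7 matching atoms.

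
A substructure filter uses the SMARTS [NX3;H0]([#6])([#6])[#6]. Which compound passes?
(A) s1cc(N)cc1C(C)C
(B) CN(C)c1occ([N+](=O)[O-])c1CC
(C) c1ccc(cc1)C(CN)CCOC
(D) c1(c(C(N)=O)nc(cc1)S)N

B

[NX3;H0]([#6])([#6])[#6] describes a trivalent nitrogen with no H, bonded to three carbons (a tertiary amine).
(A) has a primary amino group (-NH2) but the nitrogen has H2, not H0 with three carbons.
(B) contains a dimethylamino group (-N(CH3)2), which satisfies every atom and bond constraint.
(C) has a primary amino group (-NH2) but the nitrogen has H2, not H0 with three carbons.
(D) has a primary amino group (-NH2) but the nitrogen has H2, not H0 with three carbons.
So the answer is (B).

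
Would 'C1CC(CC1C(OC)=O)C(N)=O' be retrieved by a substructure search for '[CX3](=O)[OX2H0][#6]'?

Yes

The pattern [CX3](=O)[OX2H0][#6] describes a carbonyl carbon bonded to an oxygen that is itself bonded to carbon (no H on that O) — an ester.
The molecule carries a methyl-ester group (-C(=O)OCH3), whose atoms satisfy every constraint of the query, so the pattern matches.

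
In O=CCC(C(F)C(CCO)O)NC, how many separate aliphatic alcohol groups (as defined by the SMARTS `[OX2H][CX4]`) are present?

[OX2H][CX4] is the SMARTS for an aliphatic alcohol: a hydroxyl oxygen bound to an sp3 (X4) carbon.
The molecule carries 2 separate instances of a hydroxyl group (-OH) meeting every constraint; each maps to a distinct set of atoms, giving 2 matches.

2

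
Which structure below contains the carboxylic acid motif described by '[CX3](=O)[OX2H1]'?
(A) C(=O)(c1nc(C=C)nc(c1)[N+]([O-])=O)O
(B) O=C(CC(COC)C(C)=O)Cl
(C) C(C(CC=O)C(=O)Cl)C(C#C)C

[CX3](=O)[OX2H1] describes an sp2 carbon double-bonded to O and single-bonded to an -OH oxygen (a carboxylic acid).
(A) contains a carboxylic acid group (-C(=O)OH), which satisfies every atom and bond constraint.
(B) has an acyl chloride (-C(=O)Cl) but the carbonyl is bonded to Cl, not to an -OH oxygen.
(C) has an aldehyde (-CHO) but there is no singly-bonded oxygen on the carbonyl carbon.
So the answer is (A).

A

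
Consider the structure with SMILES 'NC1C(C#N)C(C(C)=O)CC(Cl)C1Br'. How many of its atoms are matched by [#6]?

The query [#6] means: #6 matches any atom with atomic number 6 (carbon, aromatic or aliphatic).
Check the 14 heavy atoms by environment: 9× C → match; 1× O → no; 2× N → no; 1× Cl → no; 1× Br → no.
That gives 9 matching atoms.

9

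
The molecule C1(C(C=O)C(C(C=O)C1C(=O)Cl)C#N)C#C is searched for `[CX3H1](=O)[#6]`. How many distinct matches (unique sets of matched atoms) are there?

2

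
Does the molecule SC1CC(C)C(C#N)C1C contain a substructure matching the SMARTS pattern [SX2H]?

The pattern [SX2H] describes an aliphatic sulfur with two connections, one being H — a thiol.
The molecule carries a thiol (-SH), whose atoms satisfy every constraint of the query, so the pattern matches.

Yes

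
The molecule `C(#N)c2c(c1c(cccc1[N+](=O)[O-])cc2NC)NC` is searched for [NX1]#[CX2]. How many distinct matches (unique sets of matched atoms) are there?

1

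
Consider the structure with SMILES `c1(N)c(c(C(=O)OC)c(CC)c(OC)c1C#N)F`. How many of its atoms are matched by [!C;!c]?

The query [!C;!c] means: neither aliphatic nor aromatic carbon — same as [!#6].
Check the 18 heavy atoms by environment: 6× c (aromatic) → no; 3× O → match; 6× C → no; 2× N → match; 1× F → match.
Summing the matching environments: 3 + 2 + 1 = 6 matching atoms.

6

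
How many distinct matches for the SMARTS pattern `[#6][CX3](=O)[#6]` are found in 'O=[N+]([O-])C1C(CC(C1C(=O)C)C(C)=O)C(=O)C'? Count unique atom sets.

3

[#6][CX3](=O)[#6] is the SMARTS for a ketone: a carbonyl carbon (no H) flanked by two carbons.
The molecule carries 3 separate instances of an acetyl/ketone group (-C(=O)CH3) meeting every constraint; each maps to a distinct set of atoms, giving 3 matches.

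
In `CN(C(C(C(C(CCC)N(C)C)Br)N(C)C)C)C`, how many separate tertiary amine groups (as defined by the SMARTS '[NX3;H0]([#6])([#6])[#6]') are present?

[NX3;H0]([#6])([#6])[#6] is the SMARTS for a tertiary amine: a trivalent nitrogen with no H, bonded to three carbons.
The molecule carries 3 separate instances of a dimethylamino group (-N(CH3)2) meeting every constraint; each maps to a distinct set of atoms, giving 3 matches.

3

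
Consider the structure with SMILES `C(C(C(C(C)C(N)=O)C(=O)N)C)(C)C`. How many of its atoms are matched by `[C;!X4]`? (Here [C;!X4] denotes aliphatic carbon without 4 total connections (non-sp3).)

2

The query [C;!X4] means: aliphatic carbon that does not have four total connections.
Check the 14 heavy atoms by environment: 8× C (X4) → no; 2× C (X3) → match; 2× O (X1) → no; 2× N (X3) → no.
That gives 2 matching atoms.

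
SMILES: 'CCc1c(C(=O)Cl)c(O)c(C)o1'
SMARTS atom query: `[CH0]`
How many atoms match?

1

Check the 12 heavy atoms by environment: 1× o (aromatic, H0) → no; 4× c (aromatic, H0) → no; 1× C (H0) → match; 1× O (H0) → no; 1× Cl (H0) → no; 1× C (H2) → no; 2× C (H3) → no; 1× O (H1) → no.
That gives 1 matching atom.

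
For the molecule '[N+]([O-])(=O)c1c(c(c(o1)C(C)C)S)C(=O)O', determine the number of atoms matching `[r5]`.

5

Check the 15 heavy atoms by environment: 1× o (aromatic, in 5-ring) → match; 4× c (aromatic, in 5-ring) → match; 1× S (acyclic) → no; 4× C (acyclic) → no; 3× O (acyclic) → no; 1× N (charge +1, acyclic) → no; 1× O (charge -1, acyclic) → no.
Summing the matching environments: 1 + 4 = 5 matching atoms.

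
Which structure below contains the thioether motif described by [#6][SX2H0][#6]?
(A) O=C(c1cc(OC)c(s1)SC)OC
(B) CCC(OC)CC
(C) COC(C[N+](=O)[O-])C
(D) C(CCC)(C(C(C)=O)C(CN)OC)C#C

[#6][SX2H0][#6] describes an aliphatic sulfur bridging two carbons with no H on the sulfur (a thioether).
(A) contains a methylthio ether (-SCH3), which satisfies every atom and bond constraint.
(B) has a methoxy ether (-OCH3) but the bridging atom is O, not S.
(C) has a methoxy ether (-OCH3) but the bridging atom is O, not S.
(D) has a methoxy ether (-OCH3) but the bridging atom is O, not S.
So the answer is (A).

A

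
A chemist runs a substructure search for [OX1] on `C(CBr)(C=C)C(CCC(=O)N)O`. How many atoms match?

1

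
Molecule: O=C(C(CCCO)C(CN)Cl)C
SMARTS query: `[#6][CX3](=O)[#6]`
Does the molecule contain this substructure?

Yes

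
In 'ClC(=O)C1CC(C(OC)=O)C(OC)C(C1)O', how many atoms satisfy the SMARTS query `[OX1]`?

The query [OX1] means: aliphatic oxygen with one total connection — typically a carbonyl =O or an oxide.
Check the 16 heavy atoms by environment: 8× C (X4) → no; 3× O (X2) → no; 2× C (X3) → no; 2× O (X1) → match; 1× Cl (X1) → no.
That gives 2 matching atoms.

2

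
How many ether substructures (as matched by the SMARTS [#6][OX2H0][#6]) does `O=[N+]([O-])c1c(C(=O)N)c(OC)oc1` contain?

1

[#6][OX2H0][#6] is the SMARTS for an ether: an aliphatic oxygen bridging two carbons with no H on the oxygen.
Exactly one fragment in the molecule meets all constraints, giving 1 match.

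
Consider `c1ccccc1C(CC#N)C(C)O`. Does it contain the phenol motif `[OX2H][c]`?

No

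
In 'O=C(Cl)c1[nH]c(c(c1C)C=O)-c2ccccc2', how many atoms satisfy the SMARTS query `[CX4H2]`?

Check the 17 heavy atoms by environment: 1× n (aromatic, H1, X3) → no; 5× c (aromatic, H0, X3) → no; 1× C (H0, X3) → no; 2× O (H0, X1) → no; 1× Cl (H0, X1) → no; 1× C (H3, X4) → no; 1× C (H1, X3) → no; 5× c (aromatic, H1, X3) → no.
No environment satisfies the query, so 0 matching atoms.

0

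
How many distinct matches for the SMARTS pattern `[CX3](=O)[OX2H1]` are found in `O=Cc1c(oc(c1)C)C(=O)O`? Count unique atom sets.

[CX3](=O)[OX2H1] is the SMARTS for a carboxylic acid: an sp2 carbon double-bonded to O and single-bonded to an -OH oxygen.
Exactly one fragment in the molecule meets all constraints, giving 1 match.

1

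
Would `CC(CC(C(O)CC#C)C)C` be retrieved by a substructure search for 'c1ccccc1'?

No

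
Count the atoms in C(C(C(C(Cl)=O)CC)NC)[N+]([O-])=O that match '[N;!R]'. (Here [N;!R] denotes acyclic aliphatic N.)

2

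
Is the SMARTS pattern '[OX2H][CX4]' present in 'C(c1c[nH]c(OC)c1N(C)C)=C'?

No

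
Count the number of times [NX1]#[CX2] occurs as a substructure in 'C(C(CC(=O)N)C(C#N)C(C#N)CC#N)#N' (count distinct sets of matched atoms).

[NX1]#[CX2] is the SMARTS for a nitrile: a nitrogen triple-bonded to a two-connected carbon.
The molecule carries 4 separate instances of a nitrile (-C#N) meeting every constraint; each maps to a distinct set of atoms, giving 4 matches.

4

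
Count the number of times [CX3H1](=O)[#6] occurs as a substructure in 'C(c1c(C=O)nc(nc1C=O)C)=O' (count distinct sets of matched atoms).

[CX3H1](=O)[#6] is the SMARTS for an aldehyde: an sp2 carbon with one H, double-bonded to O and single-bonded to carbon.
The molecule carries 3 separate instances of an aldehyde (-CHO) meeting every constraint; each maps to a distinct set of atoms, giving 3 matches.

3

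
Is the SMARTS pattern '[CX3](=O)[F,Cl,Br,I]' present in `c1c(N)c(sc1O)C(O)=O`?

No

The pattern [CX3](=O)[F,Cl,Br,I] describes a carbonyl carbon bonded to a halogen — an acyl halide.
The closest candidate here is a carboxylic acid group (-C(=O)OH), but the carbonyl is bonded to -OH, not to a halogen. No other fragment satisfies the full query, so there is no match.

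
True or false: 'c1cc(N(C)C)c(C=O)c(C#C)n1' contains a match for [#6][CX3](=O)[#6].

False

The pattern [#6][CX3](=O)[#6] describes a carbonyl carbon (no H) flanked by two carbons — a ketone.
The closest candidate here is an aldehyde (-CHO), but the carbonyl carbon has H1, so it is not flanked by two carbons. No other fragment satisfies the full query, so there is no match.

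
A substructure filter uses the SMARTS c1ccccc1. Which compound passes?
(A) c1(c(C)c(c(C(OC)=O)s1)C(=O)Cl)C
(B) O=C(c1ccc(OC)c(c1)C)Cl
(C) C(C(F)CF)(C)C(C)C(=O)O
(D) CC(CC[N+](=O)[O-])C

c1ccccc1 describes six aromatic carbons in a ring (a benzene ring).
(A) has a methyl group (-CH3) but no six-membered all-carbon aromatic ring is present.
(B) contains the required atom environment, so the pattern matches.
(C) has a methyl group (-CH3) but no six-membered all-carbon aromatic ring is present.
(D) has a methyl group (-CH3) but no six-membered all-carbon aromatic ring is present.
So the answer is (B).

B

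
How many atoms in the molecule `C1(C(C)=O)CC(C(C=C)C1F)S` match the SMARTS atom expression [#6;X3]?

3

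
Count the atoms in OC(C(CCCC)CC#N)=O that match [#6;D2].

5

Check the 11 heavy atoms by environment: 5× C (D2) → match; 2× C (D3) → no; 1× C (D1) → no; 1× N (D1) → no; 2× O (D1) → no.
That gives 5 matching atoms.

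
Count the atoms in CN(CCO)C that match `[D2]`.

2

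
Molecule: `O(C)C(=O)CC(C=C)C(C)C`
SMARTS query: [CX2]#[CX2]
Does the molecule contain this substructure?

The pattern [CX2]#[CX2] describes a carbon-carbon triple bond — an alkyne.
The closest candidate here is a vinyl group (-CH=CH2), but the C=C is a double bond; both carbons are CX3, not CX2. No other fragment satisfies the full query, so there is no match.

No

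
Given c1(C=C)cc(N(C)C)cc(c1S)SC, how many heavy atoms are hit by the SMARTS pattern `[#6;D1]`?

4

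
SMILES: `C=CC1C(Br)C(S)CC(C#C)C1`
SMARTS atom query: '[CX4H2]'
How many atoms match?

2

The query [CX4H2] means: sp3 carbon (X4) with exactly two hydrogens.
Check the 12 heavy atoms by environment: 4× C (H1, X4) → no; 2× C (H2, X4) → match; 1× C (H0, X2) → no; 1× C (H1, X2) → no; 1× C (H1, X3) → no; 1× C (H2, X3) → no; 1× Br (H0, X1) → no; 1× S (H1, X2) → no.
That gives 2 matching atoms.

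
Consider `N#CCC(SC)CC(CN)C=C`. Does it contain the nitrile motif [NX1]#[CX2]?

Yes

The pattern [NX1]#[CX2] describes a nitrogen triple-bonded to a two-connected carbon — a nitrile.
The molecule carries a nitrile (-C#N), whose atoms satisfy every constraint of the query, so the pattern matches.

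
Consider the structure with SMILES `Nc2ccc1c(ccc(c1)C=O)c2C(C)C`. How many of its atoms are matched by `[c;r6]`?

Check the 16 heavy atoms by environment: 10× c (aromatic, in 6-ring) → match; 4× C (acyclic) → no; 1× O (acyclic) → no; 1× N (acyclic) → no.
That gives 10 matching atoms.

10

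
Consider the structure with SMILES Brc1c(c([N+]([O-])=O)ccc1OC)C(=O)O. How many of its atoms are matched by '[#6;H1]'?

2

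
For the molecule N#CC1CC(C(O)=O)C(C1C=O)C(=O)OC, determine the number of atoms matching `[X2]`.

3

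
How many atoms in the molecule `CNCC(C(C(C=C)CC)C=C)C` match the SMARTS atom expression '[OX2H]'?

0

The query [OX2H] means: aliphatic oxygen with two connections, one of which is H — an -OH oxygen.
Check the 13 heavy atoms by environment: 2× C (H2, X4) → no; 3× C (H1, X4) → no; 3× C (H3, X4) → no; 2× C (H1, X3) → no; 2× C (H2, X3) → no; 1× N (H1, X3) → no.
No environment satisfies the query, so 0 matching atoms.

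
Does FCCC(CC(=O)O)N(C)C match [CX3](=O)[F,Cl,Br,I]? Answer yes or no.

No

The pattern [CX3](=O)[F,Cl,Br,I] describes a carbonyl carbon bonded to a halogen — an acyl halide.
The closest candidate here is a carboxylic acid group (-C(=O)OH), but the carbonyl is bonded to -OH, not to a halogen. No other fragment satisfies the full query, so there is no match.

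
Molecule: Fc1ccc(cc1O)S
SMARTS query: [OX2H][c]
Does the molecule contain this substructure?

The pattern [OX2H][c] describes a hydroxyl oxygen attached to an aromatic carbon — a phenol.
The molecule carries a hydroxyl group (-OH), whose atoms satisfy every constraint of the query, so the pattern matches.

Yes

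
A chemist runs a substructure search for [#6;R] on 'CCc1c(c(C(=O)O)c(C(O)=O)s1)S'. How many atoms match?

4

The query [#6;R] means: carbon that is part of a ring.
Check the 14 heavy atoms by environment: 1× s (aromatic, in 5-ring) → no; 4× c (aromatic, in 5-ring) → match; 4× C (acyclic) → no; 4× O (acyclic) → no; 1× S (acyclic) → no.
That gives 4 matching atoms.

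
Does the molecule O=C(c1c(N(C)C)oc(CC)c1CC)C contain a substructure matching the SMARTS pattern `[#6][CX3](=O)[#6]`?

Yes

The pattern [#6][CX3](=O)[#6] describes a carbonyl carbon (no H) flanked by two carbons — a ketone.
The molecule carries an acetyl/ketone group (-C(=O)CH3), whose atoms satisfy every constraint of the query, so the pattern matches.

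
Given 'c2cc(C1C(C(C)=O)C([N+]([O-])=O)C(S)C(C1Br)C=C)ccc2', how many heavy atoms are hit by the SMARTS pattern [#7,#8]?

4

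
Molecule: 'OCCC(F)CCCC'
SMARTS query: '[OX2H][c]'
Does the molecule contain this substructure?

The pattern [OX2H][c] describes a hydroxyl oxygen attached to an aromatic carbon — a phenol.
The closest candidate here is a hydroxyl group (-OH), but the -OH is on an aliphatic carbon, not an aromatic c. No other fragment satisfies the full query, so there is no match.

No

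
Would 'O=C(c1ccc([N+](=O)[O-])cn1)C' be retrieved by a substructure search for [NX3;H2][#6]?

No

The pattern [NX3;H2][#6] describes a trivalent nitrogen with two H attached to carbon — a primary amine.
The closest candidate here is a nitro group (-[N+](=O)[O-]), but the nitrogen is [N+] with no H, not NX3H2. No other fragment satisfies the full query, so there is no match.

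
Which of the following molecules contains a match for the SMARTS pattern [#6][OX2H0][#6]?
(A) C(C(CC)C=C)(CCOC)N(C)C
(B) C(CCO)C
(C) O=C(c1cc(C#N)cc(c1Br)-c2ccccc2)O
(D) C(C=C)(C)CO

[#6][OX2H0][#6] describes an aliphatic oxygen bridging two carbons with no H on the oxygen (an ether).
(A) contains a methoxy ether (-OCH3), which satisfies every atom and bond constraint.
(B) has a hydroxyl group (-OH) but the oxygen has H1, not H0 bridging two carbons.
(C) has a carboxylic acid group (-C(=O)OH) but the -OH oxygen has H1; the =O is OX1, not OX2.
(D) has a hydroxyl group (-OH) but the oxygen has H1, not H0 bridging two carbons.
So the answer is (A).

A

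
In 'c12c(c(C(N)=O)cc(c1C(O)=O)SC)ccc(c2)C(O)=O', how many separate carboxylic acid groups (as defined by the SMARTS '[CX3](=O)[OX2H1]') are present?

2

[CX3](=O)[OX2H1] is the SMARTS for a carboxylic acid: an sp2 carbon double-bonded to O and single-bonded to an -OH oxygen.
The molecule carries 2 separate instances of a carboxylic acid group (-C(=O)OH) meeting every constraint; each maps to a distinct set of atoms, giving 2 matches.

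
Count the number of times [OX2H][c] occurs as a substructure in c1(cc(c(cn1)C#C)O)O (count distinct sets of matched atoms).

[OX2H][c] is the SMARTS for a phenol: a hydroxyl oxygen attached to an aromatic carbon.
The molecule carries 2 separate instances of a hydroxyl group (-OH) meeting every constraint; each maps to a distinct set of atoms, giving 2 matches.

2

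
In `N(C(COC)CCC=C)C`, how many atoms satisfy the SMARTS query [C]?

8

The query [C] means: uppercase C matches aliphatic (non-aromatic) carbon only.
Check the 10 heavy atoms by environment: 8× C → match; 1× N → no; 1× O → no.
That gives 8 matching atoms.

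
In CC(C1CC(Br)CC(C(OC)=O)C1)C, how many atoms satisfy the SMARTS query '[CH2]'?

3

The query [CH2] means: aliphatic carbon with exactly two hydrogens.
Check the 14 heavy atoms by environment: 4× C (H1) → no; 3× C (H2) → match; 1× Br (H0) → no; 3× C (H3) → no; 1× C (H0) → no; 2× O (H0) → no.
That gives 3 matching atoms.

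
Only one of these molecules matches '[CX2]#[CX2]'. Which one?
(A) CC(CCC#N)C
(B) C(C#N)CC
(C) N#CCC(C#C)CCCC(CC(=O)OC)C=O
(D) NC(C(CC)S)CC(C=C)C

[CX2]#[CX2] describes a carbon-carbon triple bond (an alkyne).
(A) has a nitrile (-C#N) but the triple bond is C#N, not C#C.
(B) has a nitrile (-C#N) but the triple bond is C#N, not C#C.
(C) contains an ethynyl group (-C#CH), which satisfies every atom and bond constraint.
(D) has a vinyl group (-CH=CH2) but the C=C is a double bond; both carbons are CX3, not CX2.
So the answer is (C).

C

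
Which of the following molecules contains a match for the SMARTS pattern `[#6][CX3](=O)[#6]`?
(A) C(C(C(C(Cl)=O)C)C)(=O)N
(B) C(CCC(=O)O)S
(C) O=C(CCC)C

[#6][CX3](=O)[#6] describes a carbonyl carbon (no H) flanked by two carbons (a ketone).
(A) has a primary amide (-C(=O)NH2) but one neighbour of the carbonyl carbon is N, not C.
(B) has a carboxylic acid group (-C(=O)OH) but one neighbour of the carbonyl carbon is O, not C.
(C) contains an acetyl/ketone group (-C(=O)CH3), which satisfies every atom and bond constraint.
So the answer is (C).

C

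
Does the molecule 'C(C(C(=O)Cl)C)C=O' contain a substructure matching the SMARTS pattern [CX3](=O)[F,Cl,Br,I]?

Yes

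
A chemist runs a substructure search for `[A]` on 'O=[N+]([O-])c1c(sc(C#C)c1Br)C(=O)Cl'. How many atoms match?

9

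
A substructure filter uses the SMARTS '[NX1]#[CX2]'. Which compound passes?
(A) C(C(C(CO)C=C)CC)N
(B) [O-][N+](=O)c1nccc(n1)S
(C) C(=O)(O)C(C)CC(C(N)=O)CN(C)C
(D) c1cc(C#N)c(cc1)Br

D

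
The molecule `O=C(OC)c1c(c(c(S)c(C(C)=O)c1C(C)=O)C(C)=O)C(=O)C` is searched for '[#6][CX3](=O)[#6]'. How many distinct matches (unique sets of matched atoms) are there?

[#6][CX3](=O)[#6] is the SMARTS for a ketone: a carbonyl carbon (no H) flanked by two carbons.
The molecule carries 4 separate instances of an acetyl/ketone group (-C(=O)CH3) meeting every constraint; each maps to a distinct set of atoms, giving 4 matches.

4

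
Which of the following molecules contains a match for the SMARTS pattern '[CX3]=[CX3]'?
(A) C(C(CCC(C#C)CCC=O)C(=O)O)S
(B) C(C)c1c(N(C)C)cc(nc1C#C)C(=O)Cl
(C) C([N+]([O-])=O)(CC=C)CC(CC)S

C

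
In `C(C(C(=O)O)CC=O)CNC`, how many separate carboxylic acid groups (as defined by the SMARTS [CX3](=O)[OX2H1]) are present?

1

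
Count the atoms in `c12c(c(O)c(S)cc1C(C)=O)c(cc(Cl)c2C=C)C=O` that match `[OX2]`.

The query [OX2] means: aliphatic oxygen with two total connections — ether, hydroxyl, or ester single-bond O.
Check the 20 heavy atoms by environment: 10× c (aromatic, X3) → no; 4× C (X3) → no; 2× O (X1) → no; 1× S (X2) → no; 1× C (X4) → no; 1× Cl (X1) → no; 1× O (X2) → match.
That gives 1 matching atom.

1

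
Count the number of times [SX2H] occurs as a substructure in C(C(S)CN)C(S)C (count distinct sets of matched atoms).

2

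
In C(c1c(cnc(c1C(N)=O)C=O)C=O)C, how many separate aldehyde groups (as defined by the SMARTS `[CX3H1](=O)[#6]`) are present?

[CX3H1](=O)[#6] is the SMARTS for an aldehyde: an sp2 carbon with one H, double-bonded to O and single-bonded to carbon.
The molecule carries 2 separate instances of an aldehyde (-CHO) meeting every constraint; each maps to a distinct set of atoms, giving 2 matches.

2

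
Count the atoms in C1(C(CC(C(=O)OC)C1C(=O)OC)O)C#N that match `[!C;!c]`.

The query [!C;!c] means: neither aliphatic nor aromatic carbon — same as [!#6].
Check the 16 heavy atoms by environment: 10× C → no; 5× O → match; 1× N → match.
Summing the matching environments: 5 + 1 = 6 matching atoms.

6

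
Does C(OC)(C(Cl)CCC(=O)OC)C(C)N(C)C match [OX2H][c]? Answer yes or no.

The pattern [OX2H][c] describes a hydroxyl oxygen attached to an aromatic carbon — a phenol.
The closest candidate here is a methoxy ether (-OCH3), but the oxygen has H0, not H1. No other fragment satisfies the full query, so there is no match.

No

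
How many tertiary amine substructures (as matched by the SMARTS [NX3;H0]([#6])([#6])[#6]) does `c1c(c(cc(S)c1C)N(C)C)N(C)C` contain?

2

[NX3;H0]([#6])([#6])[#6] is the SMARTS for a tertiary amine: a trivalent nitrogen with no H, bonded to three carbons.
The molecule carries 2 separate instances of a dimethylamino group (-N(CH3)2) meeting every constraint; each maps to a distinct set of atoms, giving 2 matches.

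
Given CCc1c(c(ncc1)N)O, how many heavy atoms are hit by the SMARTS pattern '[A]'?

4

The query [A] means: A matches any aliphatic (non-aromatic) heavy atom.
Check the 10 heavy atoms by environment: 1× n (aromatic) → no; 5× c (aromatic) → no; 1× O → match; 1× N → match; 2× C → match.
Summing the matching environments: 1 + 1 + 2 = 4 matching atoms.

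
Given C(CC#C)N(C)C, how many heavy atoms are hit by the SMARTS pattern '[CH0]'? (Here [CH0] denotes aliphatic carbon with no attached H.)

1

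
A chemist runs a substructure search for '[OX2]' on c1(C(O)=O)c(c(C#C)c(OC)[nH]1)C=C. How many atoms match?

2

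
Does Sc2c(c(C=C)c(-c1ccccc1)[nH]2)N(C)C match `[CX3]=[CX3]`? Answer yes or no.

Yes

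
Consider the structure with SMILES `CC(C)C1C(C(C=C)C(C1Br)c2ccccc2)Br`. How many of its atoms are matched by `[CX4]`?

8

The query [CX4] means: C with X4: aliphatic carbon with exactly 4 total connections (bonds + H).
Check the 18 heavy atoms by environment: 8× C (X4) → match; 2× Br (X1) → no; 2× C (X3) → no; 6× c (aromatic, X3) → no.
That gives 8 matching atoms.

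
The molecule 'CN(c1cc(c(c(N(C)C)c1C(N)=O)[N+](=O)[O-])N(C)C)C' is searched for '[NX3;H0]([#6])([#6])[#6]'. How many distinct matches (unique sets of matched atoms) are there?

3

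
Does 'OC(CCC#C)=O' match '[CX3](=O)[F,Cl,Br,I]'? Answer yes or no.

The pattern [CX3](=O)[F,Cl,Br,I] describes a carbonyl carbon bonded to a halogen — an acyl halide.
The closest candidate here is a carboxylic acid group (-C(=O)OH), but the carbonyl is bonded to -OH, not to a halogen. No other fragment satisfies the full query, so there is no match.

No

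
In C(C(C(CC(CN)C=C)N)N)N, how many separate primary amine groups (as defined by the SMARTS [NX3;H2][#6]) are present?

4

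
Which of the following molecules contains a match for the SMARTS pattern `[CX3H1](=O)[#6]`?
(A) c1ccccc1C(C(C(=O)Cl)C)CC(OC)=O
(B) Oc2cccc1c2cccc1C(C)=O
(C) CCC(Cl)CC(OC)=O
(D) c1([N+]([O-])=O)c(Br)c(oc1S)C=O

[CX3H1](=O)[#6] describes an sp2 carbon with one H, double-bonded to O and single-bonded to carbon (an aldehyde).
(A) has a methyl-ester group (-C(=O)OCH3) but the carbonyl carbon has H0, not H1.
(B) has an acetyl/ketone group (-C(=O)CH3) but the carbonyl carbon has H0 (two carbon neighbours), not H1.
(C) has a methyl-ester group (-C(=O)OCH3) but the carbonyl carbon has H0, not H1.
(D) contains an aldehyde (-CHO), which satisfies every atom and bond constraint.
So the answer is (D).

D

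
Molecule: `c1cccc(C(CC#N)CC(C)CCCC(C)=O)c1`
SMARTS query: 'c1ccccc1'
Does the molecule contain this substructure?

The pattern c1ccccc1 describes six aromatic carbons in a ring — a benzene ring.
The molecule carries a phenyl ring, whose atoms satisfy every constraint of the query, so the pattern matches.

Yes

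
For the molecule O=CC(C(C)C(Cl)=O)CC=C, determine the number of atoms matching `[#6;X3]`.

Check the 11 heavy atoms by environment: 4× C (X4) → no; 4× C (X3) → match; 2× O (X1) → no; 1× Cl (X1) → no.
That gives 4 matching atoms.

4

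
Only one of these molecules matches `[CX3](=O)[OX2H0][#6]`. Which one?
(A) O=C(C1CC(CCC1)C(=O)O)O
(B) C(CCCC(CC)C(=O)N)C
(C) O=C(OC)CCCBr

C

[CX3](=O)[OX2H0][#6] describes a carbonyl carbon bonded to an oxygen that is itself bonded to carbon (no H on that O) (an ester).
(A) has a carboxylic acid group (-C(=O)OH) but the singly-bonded O carries H (OX2H1, not H0).
(B) has a primary amide (-C(=O)NH2) but the carbonyl is bonded to N, not to an O-C linkage.
(C) contains a methyl-ester group (-C(=O)OCH3), which satisfies every atom and bond constraint.
So the answer is (C).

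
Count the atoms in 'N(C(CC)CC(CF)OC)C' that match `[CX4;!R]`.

8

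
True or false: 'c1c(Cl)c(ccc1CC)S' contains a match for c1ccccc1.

True

The pattern c1ccccc1 describes six aromatic carbons in a ring — a benzene ring.
The required atom environment is present in the molecule, so the pattern matches.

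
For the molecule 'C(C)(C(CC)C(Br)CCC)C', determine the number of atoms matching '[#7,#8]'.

The query [#7,#8] means: nitrogen or oxygen (comma = OR).
Check the 11 heavy atoms by environment: 10× C → no; 1× Br → no.
No environment satisfies the query, so 0 matching atoms.

0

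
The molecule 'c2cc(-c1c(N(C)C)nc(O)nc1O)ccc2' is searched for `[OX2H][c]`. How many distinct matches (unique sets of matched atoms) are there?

2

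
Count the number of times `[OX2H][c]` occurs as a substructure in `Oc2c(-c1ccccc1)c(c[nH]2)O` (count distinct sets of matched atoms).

[OX2H][c] is the SMARTS for a phenol: a hydroxyl oxygen attached to an aromatic carbon.
The molecule carries 2 separate instances of a hydroxyl group (-OH) meeting every constraint; each maps to a distinct set of atoms, giving 2 matches.

2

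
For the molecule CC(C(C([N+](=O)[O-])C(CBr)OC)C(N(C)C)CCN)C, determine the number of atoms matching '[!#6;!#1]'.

The query [!#6;!#1] means: not carbon and not hydrogen — any heteroatom.
Check the 20 heavy atoms by environment: 13× C → no; 1× N (charge +1) → match; 1× O (charge -1) → match; 2× O → match; 1× Br → match; 2× N → match.
Summing the matching environments: 1 + 1 + 2 + 1 + 2 = 7 matching atoms.

7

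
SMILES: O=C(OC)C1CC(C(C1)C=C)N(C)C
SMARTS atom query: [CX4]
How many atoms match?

8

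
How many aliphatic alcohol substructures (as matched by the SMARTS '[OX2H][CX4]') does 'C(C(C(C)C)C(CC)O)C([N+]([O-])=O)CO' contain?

2

[OX2H][CX4] is the SMARTS for an aliphatic alcohol: a hydroxyl oxygen bound to an sp3 (X4) carbon.
The molecule carries 2 separate instances of a hydroxyl group (-OH) meeting every constraint; each maps to a distinct set of atoms, giving 2 matches.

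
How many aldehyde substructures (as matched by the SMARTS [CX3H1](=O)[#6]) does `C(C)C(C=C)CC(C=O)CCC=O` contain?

[CX3H1](=O)[#6] is the SMARTS for an aldehyde: an sp2 carbon with one H, double-bonded to O and single-bonded to carbon.
The molecule carries 2 separate instances of an aldehyde (-CHO) meeting every constraint; each maps to a distinct set of atoms, giving 2 matches.

2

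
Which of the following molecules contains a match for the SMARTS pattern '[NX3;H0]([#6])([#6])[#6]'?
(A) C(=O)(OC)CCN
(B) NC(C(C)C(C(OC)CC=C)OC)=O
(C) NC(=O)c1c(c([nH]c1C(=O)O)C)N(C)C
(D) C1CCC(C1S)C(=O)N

C

[NX3;H0]([#6])([#6])[#6] describes a trivalent nitrogen with no H, bonded to three carbons (a tertiary amine).
(A) has a primary amino group (-NH2) but the nitrogen has H2, not H0 with three carbons.
(B) has a primary amide (-C(=O)NH2) but the amide nitrogen has H2 and only one carbon neighbour.
(C) contains a dimethylamino group (-N(CH3)2), which satisfies every atom and bond constraint.
(D) has a primary amide (-C(=O)NH2) but the amide nitrogen has H2 and only one carbon neighbour.
So the answer is (C).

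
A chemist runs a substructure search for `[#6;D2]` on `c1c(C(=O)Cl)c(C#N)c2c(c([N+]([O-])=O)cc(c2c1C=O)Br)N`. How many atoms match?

The query [#6;D2] means: any carbon bonded to exactly two heavy atoms.
Check the 22 heavy atoms by environment: 8× c (aromatic, D3) → no; 2× c (aromatic, D2) → match; 1× N (charge +1, D3) → no; 1× O (charge -1, D1) → no; 3× O (D1) → no; 1× C (D3) → no; 1× Cl (D1) → no; 2× C (D2) → match; 2× N (D1) → no; 1× Br (D1) → no.
Summing the matching environments: 2 + 2 = 4 matching atoms.

4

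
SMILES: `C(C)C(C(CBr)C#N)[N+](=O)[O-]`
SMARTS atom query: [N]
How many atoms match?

2

The query [N] means: uppercase N matches aliphatic (non-aromatic) nitrogen only.
Check the 11 heavy atoms by environment: 6× C → no; 1× N (charge +1) → match; 1× O (charge -1) → no; 1× O → no; 1× Br → no; 1× N → match.
Summing the matching environments: 1 + 1 = 2 matching atoms.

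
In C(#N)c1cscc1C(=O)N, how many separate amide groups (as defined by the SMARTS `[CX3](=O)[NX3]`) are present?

[CX3](=O)[NX3] is the SMARTS for an amide: a carbonyl carbon bonded to a trivalent nitrogen.
Exactly one fragment in the molecule meets all constraints, giving 1 match.

1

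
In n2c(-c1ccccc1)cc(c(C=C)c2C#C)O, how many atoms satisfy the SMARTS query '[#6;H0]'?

Check the 17 heavy atoms by environment: 1× n (aromatic, H0) → no; 5× c (aromatic, H0) → match; 6× c (aromatic, H1) → no; 1× C (H0) → match; 2× C (H1) → no; 1× C (H2) → no; 1× O (H1) → no.
Summing the matching environments: 5 + 1 = 6 matching atoms.

6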